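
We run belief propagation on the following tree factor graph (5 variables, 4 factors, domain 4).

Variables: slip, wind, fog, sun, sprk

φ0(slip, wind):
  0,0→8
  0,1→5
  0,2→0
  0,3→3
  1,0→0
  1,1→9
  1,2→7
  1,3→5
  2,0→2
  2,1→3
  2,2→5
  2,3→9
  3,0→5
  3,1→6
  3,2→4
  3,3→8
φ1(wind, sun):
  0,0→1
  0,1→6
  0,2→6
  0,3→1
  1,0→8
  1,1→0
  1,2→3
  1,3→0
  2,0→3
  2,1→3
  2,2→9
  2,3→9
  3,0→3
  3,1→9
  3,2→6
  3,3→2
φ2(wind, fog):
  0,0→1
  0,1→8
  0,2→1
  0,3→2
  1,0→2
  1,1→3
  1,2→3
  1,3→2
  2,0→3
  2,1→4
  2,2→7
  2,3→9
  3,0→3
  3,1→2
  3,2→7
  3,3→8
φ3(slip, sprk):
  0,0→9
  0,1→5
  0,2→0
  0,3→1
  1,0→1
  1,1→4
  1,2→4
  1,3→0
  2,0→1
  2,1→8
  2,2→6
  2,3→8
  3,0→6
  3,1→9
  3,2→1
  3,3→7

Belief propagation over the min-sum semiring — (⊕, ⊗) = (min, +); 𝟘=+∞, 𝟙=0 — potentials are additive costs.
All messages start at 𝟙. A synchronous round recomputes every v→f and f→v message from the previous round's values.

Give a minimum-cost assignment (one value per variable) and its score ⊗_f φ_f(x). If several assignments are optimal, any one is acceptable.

init: all messages = 𝟙 over 4 values
r1 m[φ0→slip] = [0, 0, 2, 4]
r1 m[φ0→wind] = [0, 3, 0, 3]
r1 m[φ1→wind] = [1, 0, 3, 2]
r1 m[φ1→sun] = [1, 0, 3, 0]
r1 m[φ2→wind] = [1, 2, 3, 2]
r1 m[φ2→fog] = [1, 2, 1, 2]
r1 m[φ3→slip] = [0, 0, 1, 1]
r1 m[φ3→sprk] = [1, 4, 0, 0]
r1 m[slip→φ0] = [0, 0, 0, 0]
r1 m[slip→φ3] = [0, 0, 0, 0]
r1 m[wind→φ0] = [0, 0, 0, 0]
r1 m[wind→φ1] = [0, 0, 0, 0]
r1 m[wind→φ2] = [0, 0, 0, 0]
r1 m[fog→φ2] = [0, 0, 0, 0]
r1 m[sun→φ1] = [0, 0, 0, 0]
r1 m[sprk→φ3] = [0, 0, 0, 0]
r2 m[φ0→slip] = [0, 0, 2, 4]
r2 m[φ0→wind] = [0, 3, 0, 3]
r2 m[φ1→wind] = [1, 0, 3, 2]
r2 m[φ1→sun] = [1, 0, 3, 0]
r2 m[φ2→wind] = [1, 2, 3, 2]
r2 m[φ2→fog] = [1, 2, 1, 2]
r2 m[φ3→slip] = [0, 0, 1, 1]
r2 m[φ3→sprk] = [1, 4, 0, 0]
r2 m[slip→φ0] = [0, 0, 1, 1]
r2 m[slip→φ3] = [0, 0, 2, 4]
r2 m[wind→φ0] = [2, 2, 6, 4]
r2 m[wind→φ1] = [1, 5, 3, 5]
r2 m[wind→φ2] = [1, 3, 3, 5]
r2 m[fog→φ2] = [0, 0, 0, 0]
r2 m[sun→φ1] = [0, 0, 0, 0]
r2 m[sprk→φ3] = [0, 0, 0, 0]
r3 m[φ0→slip] = [6, 2, 4, 7]
r3 m[φ0→wind] = [0, 4, 0, 3]
r3 m[φ1→wind] = [1, 0, 3, 2]
r3 m[φ1→sun] = [2, 5, 7, 2]
r3 m[φ2→wind] = [1, 2, 3, 2]
r3 m[φ2→fog] = [2, 6, 2, 3]
r3 m[φ3→slip] = [0, 0, 1, 1]
r3 m[φ3→sprk] = [1, 4, 0, 0]
r3 m[slip→φ0] = [0, 0, 1, 1]
r3 m[slip→φ3] = [0, 0, 2, 4]
r3 m[wind→φ0] = [2, 2, 6, 4]
r3 m[wind→φ1] = [1, 5, 3, 5]
r3 m[wind→φ2] = [1, 3, 3, 5]
r3 m[fog→φ2] = [0, 0, 0, 0]
r3 m[sun→φ1] = [0, 0, 0, 0]
r3 m[sprk→φ3] = [0, 0, 0, 0]
r4 m[φ0→slip] = [6, 2, 4, 7]
r4 m[φ0→wind] = [0, 4, 0, 3]
r4 m[φ1→wind] = [1, 0, 3, 2]
r4 m[φ1→sun] = [2, 5, 7, 2]
r4 m[φ2→wind] = [1, 2, 3, 2]
r4 m[φ2→fog] = [2, 6, 2, 3]
r4 m[φ3→slip] = [0, 0, 1, 1]
r4 m[φ3→sprk] = [1, 4, 0, 0]
r4 m[slip→φ0] = [0, 0, 1, 1]
r4 m[slip→φ3] = [6, 2, 4, 7]
r4 m[wind→φ0] = [2, 2, 6, 4]
r4 m[wind→φ1] = [1, 6, 3, 5]
r4 m[wind→φ2] = [1, 4, 3, 5]
r4 m[fog→φ2] = [0, 0, 0, 0]
r4 m[sun→φ1] = [0, 0, 0, 0]
r4 m[sprk→φ3] = [0, 0, 0, 0]
r5 m[φ0→slip] = [6, 2, 4, 7]
r5 m[φ0→wind] = [0, 4, 0, 3]
r5 m[φ1→wind] = [1, 0, 3, 2]
r5 m[φ1→sun] = [2, 6, 7, 2]
r5 m[φ2→wind] = [1, 2, 3, 2]
r5 m[φ2→fog] = [2, 7, 2, 3]
r5 m[φ3→slip] = [0, 0, 1, 1]
r5 m[φ3→sprk] = [3, 6, 6, 2]
r5 m[slip→φ0] = [0, 0, 1, 1]
r5 m[slip→φ3] = [6, 2, 4, 7]
r5 m[wind→φ0] = [2, 2, 6, 4]
r5 m[wind→φ1] = [1, 6, 3, 5]
r5 m[wind→φ2] = [1, 4, 3, 5]
r5 m[fog→φ2] = [0, 0, 0, 0]
r5 m[sun→φ1] = [0, 0, 0, 0]
r5 m[sprk→φ3] = [0, 0, 0, 0]
r6 m[φ0→slip] = [6, 2, 4, 7]
r6 m[φ0→wind] = [0, 4, 0, 3]
r6 m[φ1→wind] = [1, 0, 3, 2]
r6 m[φ1→sun] = [2, 6, 7, 2]
r6 m[φ2→wind] = [1, 2, 3, 2]
r6 m[φ2→fog] = [2, 7, 2, 3]
r6 m[φ3→slip] = [0, 0, 1, 1]
r6 m[φ3→sprk] = [3, 6, 6, 2]
r6 m[slip→φ0] = [0, 0, 1, 1]
r6 m[slip→φ3] = [6, 2, 4, 7]
r6 m[wind→φ0] = [2, 2, 6, 4]
r6 m[wind→φ1] = [1, 6, 3, 5]
r6 m[wind→φ2] = [1, 4, 3, 5]
r6 m[fog→φ2] = [0, 0, 0, 0]
r6 m[sun→φ1] = [0, 0, 0, 0]
r6 m[sprk→φ3] = [0, 0, 0, 0]
fixed point reached at round 6
traceback from slip: (slip=1, wind=0, fog=0, sun=0, sprk=3), score=2

assignment: (slip=1, wind=0, fog=0, sun=0, sprk=3); score = 2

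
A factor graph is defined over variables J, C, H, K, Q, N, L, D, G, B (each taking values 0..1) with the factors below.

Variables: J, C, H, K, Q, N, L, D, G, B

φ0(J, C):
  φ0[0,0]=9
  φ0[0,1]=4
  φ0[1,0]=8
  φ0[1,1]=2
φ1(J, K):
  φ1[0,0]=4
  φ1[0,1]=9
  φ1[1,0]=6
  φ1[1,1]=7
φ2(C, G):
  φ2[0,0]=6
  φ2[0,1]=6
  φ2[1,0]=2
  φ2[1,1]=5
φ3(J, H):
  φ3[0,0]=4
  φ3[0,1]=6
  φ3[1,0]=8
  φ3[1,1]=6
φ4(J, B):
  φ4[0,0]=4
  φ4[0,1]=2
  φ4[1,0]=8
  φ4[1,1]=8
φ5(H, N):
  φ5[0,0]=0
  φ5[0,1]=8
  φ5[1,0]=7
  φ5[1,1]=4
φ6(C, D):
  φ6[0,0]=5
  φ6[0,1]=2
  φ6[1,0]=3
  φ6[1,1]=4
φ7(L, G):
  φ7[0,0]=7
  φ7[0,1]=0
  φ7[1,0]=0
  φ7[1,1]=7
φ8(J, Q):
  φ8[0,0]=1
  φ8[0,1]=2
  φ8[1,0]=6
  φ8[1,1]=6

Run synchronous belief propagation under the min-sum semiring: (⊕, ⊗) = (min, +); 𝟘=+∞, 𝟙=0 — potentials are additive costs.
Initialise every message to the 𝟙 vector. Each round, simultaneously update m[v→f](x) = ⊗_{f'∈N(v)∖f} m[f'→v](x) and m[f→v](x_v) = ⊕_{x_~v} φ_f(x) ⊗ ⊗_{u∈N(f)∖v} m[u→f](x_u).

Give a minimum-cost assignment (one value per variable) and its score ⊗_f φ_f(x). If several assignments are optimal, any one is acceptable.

assignment: (J=0, C=1, H=0, K=0, Q=0, N=0, L=1, D=0, G=0, B=1); score = 20

init: all messages = 𝟙 over 2 values
r1 m[φ0→J] = [4, 2]
r1 m[φ0→C] = [8, 2]
r1 m[φ1→J] = [4, 6]
r1 m[φ1→K] = [4, 7]
r1 m[φ2→C] = [6, 2]
r1 m[φ2→G] = [2, 5]
r1 m[φ3→J] = [4, 6]
r1 m[φ3→H] = [4, 6]
r1 m[φ4→J] = [2, 8]
r1 m[φ4→B] = [4, 2]
r1 m[φ5→H] = [0, 4]
r1 m[φ5→N] = [0, 4]
r1 m[φ6→C] = [2, 3]
r1 m[φ6→D] = [3, 2]
r1 m[φ7→L] = [0, 0]
r1 m[φ7→G] = [0, 0]
r1 m[φ8→J] = [1, 6]
r1 m[φ8→Q] = [1, 2]
r1 m[J→φ0] = [0, 0]
r1 m[J→φ1] = [0, 0]
r1 m[J→φ3] = [0, 0]
r1 m[J→φ4] = [0, 0]
r1 m[J→φ8] = [0, 0]
r1 m[C→φ0] = [0, 0]
r1 m[C→φ2] = [0, 0]
r1 m[C→φ6] = [0, 0]
r1 m[H→φ3] = [0, 0]
r1 m[H→φ5] = [0, 0]
r1 m[K→φ1] = [0, 0]
r1 m[Q→φ8] = [0, 0]
r1 m[N→φ5] = [0, 0]
r1 m[L→φ7] = [0, 0]
r1 m[D→φ6] = [0, 0]
r1 m[G→φ2] = [0, 0]
r1 m[G→φ7] = [0, 0]
r1 m[B→φ4] = [0, 0]
r2 m[φ0→J] = [4, 2]
r2 m[φ0→C] = [8, 2]
r2 m[φ1→J] = [4, 6]
r2 m[φ1→K] = [4, 7]
r2 m[φ2→C] = [6, 2]
r2 m[φ2→G] = [2, 5]
r2 m[φ3→J] = [4, 6]
r2 m[φ3→H] = [4, 6]
r2 m[φ4→J] = [2, 8]
r2 m[φ4→B] = [4, 2]
r2 m[φ5→H] = [0, 4]
r2 m[φ5→N] = [0, 4]
r2 m[φ6→C] = [2, 3]
r2 m[φ6→D] = [3, 2]
r2 m[φ7→L] = [0, 0]
r2 m[φ7→G] = [0, 0]
r2 m[φ8→J] = [1, 6]
r2 m[φ8→Q] = [1, 2]
r2 m[J→φ0] = [11, 26]
r2 m[J→φ1] = [11, 22]
r2 m[J→φ3] = [11, 22]
r2 m[J→φ4] = [13, 20]
r2 m[J→φ8] = [14, 22]
r2 m[C→φ0] = [8, 5]
r2 m[C→φ2] = [10, 5]
r2 m[C→φ6] = [14, 4]
r2 m[H→φ3] = [0, 4]
r2 m[H→φ5] = [4, 6]
r2 m[K→φ1] = [0, 0]
r2 m[Q→φ8] = [0, 0]
r2 m[N→φ5] = [0, 0]
r2 m[L→φ7] = [0, 0]
r2 m[D→φ6] = [0, 0]
r2 m[G→φ2] = [0, 0]
r2 m[G→φ7] = [2, 5]
r2 m[B→φ4] = [0, 0]
r3 m[φ0→J] = [9, 7]
r3 m[φ0→C] = [20, 15]
r3 m[φ1→J] = [4, 6]
r3 m[φ1→K] = [15, 20]
r3 m[φ2→C] = [6, 2]
r3 m[φ2→G] = [7, 10]
r3 m[φ3→J] = [4, 8]
r3 m[φ3→H] = [15, 17]
r3 m[φ4→J] = [2, 8]
r3 m[φ4→B] = [17, 15]
r3 m[φ5→H] = [0, 4]
r3 m[φ5→N] = [4, 10]
r3 m[φ6→C] = [2, 3]
r3 m[φ6→D] = [7, 8]
r3 m[φ7→L] = [5, 2]
r3 m[φ7→G] = [0, 0]
r3 m[φ8→J] = [1, 6]
r3 m[φ8→Q] = [15, 16]
r3 m[J→φ0] = [11, 26]
r3 m[J→φ1] = [11, 22]
r3 m[J→φ3] = [11, 22]
r3 m[J→φ4] = [13, 20]
r3 m[J→φ8] = [14, 22]
r3 m[C→φ0] = [8, 5]
r3 m[C→φ2] = [10, 5]
r3 m[C→φ6] = [14, 4]
r3 m[H→φ3] = [0, 4]
r3 m[H→φ5] = [4, 6]
r3 m[K→φ1] = [0, 0]
r3 m[Q→φ8] = [0, 0]
r3 m[N→φ5] = [0, 0]
r3 m[L→φ7] = [0, 0]
r3 m[D→φ6] = [0, 0]
r3 m[G→φ2] = [0, 0]
r3 m[G→φ7] = [2, 5]
r3 m[B→φ4] = [0, 0]
r4 m[φ0→J] = [9, 7]
r4 m[φ0→C] = [20, 15]
r4 m[φ1→J] = [4, 6]
r4 m[φ1→K] = [15, 20]
r4 m[φ2→C] = [6, 2]
r4 m[φ2→G] = [7, 10]
r4 m[φ3→J] = [4, 8]
r4 m[φ3→H] = [15, 17]
r4 m[φ4→J] = [2, 8]
r4 m[φ4→B] = [17, 15]
r4 m[φ5→H] = [0, 4]
r4 m[φ5→N] = [4, 10]
r4 m[φ6→C] = [2, 3]
r4 m[φ6→D] = [7, 8]
r4 m[φ7→L] = [5, 2]
r4 m[φ7→G] = [0, 0]
r4 m[φ8→J] = [1, 6]
r4 m[φ8→Q] = [15, 16]
r4 m[J→φ0] = [11, 28]
r4 m[J→φ1] = [16, 29]
r4 m[J→φ3] = [16, 27]
r4 m[J→φ4] = [18, 27]
r4 m[J→φ8] = [19, 29]
r4 m[C→φ0] = [8, 5]
r4 m[C→φ2] = [22, 18]
r4 m[C→φ6] = [26, 17]
r4 m[H→φ3] = [0, 4]
r4 m[H→φ5] = [15, 17]
r4 m[K→φ1] = [0, 0]
r4 m[Q→φ8] = [0, 0]
r4 m[N→φ5] = [0, 0]
r4 m[L→φ7] = [0, 0]
r4 m[D→φ6] = [0, 0]
r4 m[G→φ2] = [0, 0]
r4 m[G→φ7] = [7, 10]
r4 m[B→φ4] = [0, 0]
r5 m[φ0→J] = [9, 7]
r5 m[φ0→C] = [20, 15]
r5 m[φ1→J] = [4, 6]
r5 m[φ1→K] = [20, 25]
r5 m[φ2→C] = [6, 2]
r5 m[φ2→G] = [20, 23]
r5 m[φ3→J] = [4, 8]
r5 m[φ3→H] = [20, 22]
r5 m[φ4→J] = [2, 8]
r5 m[φ4→B] = [22, 20]
r5 m[φ5→H] = [0, 4]
r5 m[φ5→N] = [15, 21]
r5 m[φ6→C] = [2, 3]
r5 m[φ6→D] = [20, 21]
r5 m[φ7→L] = [10, 7]
r5 m[φ7→G] = [0, 0]
r5 m[φ8→J] = [1, 6]
r5 m[φ8→Q] = [20, 21]
r5 m[J→φ0] = [11, 28]
r5 m[J→φ1] = [16, 29]
r5 m[J→φ3] = [16, 27]
r5 m[J→φ4] = [18, 27]
r5 m[J→φ8] = [19, 29]
r5 m[C→φ0] = [8, 5]
r5 m[C→φ2] = [22, 18]
r5 m[C→φ6] = [26, 17]
r5 m[H→φ3] = [0, 4]
r5 m[H→φ5] = [15, 17]
r5 m[K→φ1] = [0, 0]
r5 m[Q→φ8] = [0, 0]
r5 m[N→φ5] = [0, 0]
r5 m[L→φ7] = [0, 0]
r5 m[D→φ6] = [0, 0]
r5 m[G→φ2] = [0, 0]
r5 m[G→φ7] = [7, 10]
r5 m[B→φ4] = [0, 0]
r6 m[φ0→J] = [9, 7]
r6 m[φ0→C] = [20, 15]
r6 m[φ1→J] = [4, 6]
r6 m[φ1→K] = [20, 25]
r6 m[φ2→C] = [6, 2]
r6 m[φ2→G] = [20, 23]
r6 m[φ3→J] = [4, 8]
r6 m[φ3→H] = [20, 22]
r6 m[φ4→J] = [2, 8]
r6 m[φ4→B] = [22, 20]
r6 m[φ5→H] = [0, 4]
r6 m[φ5→N] = [15, 21]
r6 m[φ6→C] = [2, 3]
r6 m[φ6→D] = [20, 21]
r6 m[φ7→L] = [10, 7]
r6 m[φ7→G] = [0, 0]
r6 m[φ8→J] = [1, 6]
r6 m[φ8→Q] = [20, 21]
r6 m[J→φ0] = [11, 28]
r6 m[J→φ1] = [16, 29]
r6 m[J→φ3] = [16, 27]
r6 m[J→φ4] = [18, 27]
r6 m[J→φ8] = [19, 29]
r6 m[C→φ0] = [8, 5]
r6 m[C→φ2] = [22, 18]
r6 m[C→φ6] = [26, 17]
r6 m[H→φ3] = [0, 4]
r6 m[H→φ5] = [20, 22]
r6 m[K→φ1] = [0, 0]
r6 m[Q→φ8] = [0, 0]
r6 m[N→φ5] = [0, 0]
r6 m[L→φ7] = [0, 0]
r6 m[D→φ6] = [0, 0]
r6 m[G→φ2] = [0, 0]
r6 m[G→φ7] = [20, 23]
r6 m[B→φ4] = [0, 0]
r7 m[φ0→J] = [9, 7]
r7 m[φ0→C] = [20, 15]
r7 m[φ1→J] = [4, 6]
r7 m[φ1→K] = [20, 25]
r7 m[φ2→C] = [6, 2]
r7 m[φ2→G] = [20, 23]
r7 m[φ3→J] = [4, 8]
r7 m[φ3→H] = [20, 22]
r7 m[φ4→J] = [2, 8]
r7 m[φ4→B] = [22, 20]
r7 m[φ5→H] = [0, 4]
r7 m[φ5→N] = [20, 26]
r7 m[φ6→C] = [2, 3]
r7 m[φ6→D] = [20, 21]
r7 m[φ7→L] = [23, 20]
r7 m[φ7→G] = [0, 0]
r7 m[φ8→J] = [1, 6]
r7 m[φ8→Q] = [20, 21]
r7 m[J→φ0] = [11, 28]
r7 m[J→φ1] = [16, 29]
r7 m[J→φ3] = [16, 27]
r7 m[J→φ4] = [18, 27]
r7 m[J→φ8] = [19, 29]
r7 m[C→φ0] = [8, 5]
r7 m[C→φ2] = [22, 18]
r7 m[C→φ6] = [26, 17]
r7 m[H→φ3] = [0, 4]
r7 m[H→φ5] = [20, 22]
r7 m[K→φ1] = [0, 0]
r7 m[Q→φ8] = [0, 0]
r7 m[N→φ5] = [0, 0]
r7 m[L→φ7] = [0, 0]
r7 m[D→φ6] = [0, 0]
r7 m[G→φ2] = [0, 0]
r7 m[G→φ7] = [20, 23]
r7 m[B→φ4] = [0, 0]
r8 m[φ0→J] = [9, 7]
r8 m[φ0→C] = [20, 15]
r8 m[φ1→J] = [4, 6]
r8 m[φ1→K] = [20, 25]
r8 m[φ2→C] = [6, 2]
r8 m[φ2→G] = [20, 23]
r8 m[φ3→J] = [4, 8]
r8 m[φ3→H] = [20, 22]
r8 m[φ4→J] = [2, 8]
r8 m[φ4→B] = [22, 20]
r8 m[φ5→H] = [0, 4]
r8 m[φ5→N] = [20, 26]
r8 m[φ6→C] = [2, 3]
r8 m[φ6→D] = [20, 21]
r8 m[φ7→L] = [23, 20]
r8 m[φ7→G] = [0, 0]
r8 m[φ8→J] = [1, 6]
r8 m[φ8→Q] = [20, 21]
r8 m[J→φ0] = [11, 28]
r8 m[J→φ1] = [16, 29]
r8 m[J→φ3] = [16, 27]
r8 m[J→φ4] = [18, 27]
r8 m[J→φ8] = [19, 29]
r8 m[C→φ0] = [8, 5]
r8 m[C→φ2] = [22, 18]
r8 m[C→φ6] = [26, 17]
r8 m[H→φ3] = [0, 4]
r8 m[H→φ5] = [20, 22]
r8 m[K→φ1] = [0, 0]
r8 m[Q→φ8] = [0, 0]
r8 m[N→φ5] = [0, 0]
r8 m[L→φ7] = [0, 0]
r8 m[D→φ6] = [0, 0]
r8 m[G→φ2] = [0, 0]
r8 m[G→φ7] = [20, 23]
r8 m[B→φ4] = [0, 0]
fixed point reached at round 8
traceback from J: (J=0, C=1, H=0, K=0, Q=0, N=0, L=1, D=0, G=0, B=1), score=20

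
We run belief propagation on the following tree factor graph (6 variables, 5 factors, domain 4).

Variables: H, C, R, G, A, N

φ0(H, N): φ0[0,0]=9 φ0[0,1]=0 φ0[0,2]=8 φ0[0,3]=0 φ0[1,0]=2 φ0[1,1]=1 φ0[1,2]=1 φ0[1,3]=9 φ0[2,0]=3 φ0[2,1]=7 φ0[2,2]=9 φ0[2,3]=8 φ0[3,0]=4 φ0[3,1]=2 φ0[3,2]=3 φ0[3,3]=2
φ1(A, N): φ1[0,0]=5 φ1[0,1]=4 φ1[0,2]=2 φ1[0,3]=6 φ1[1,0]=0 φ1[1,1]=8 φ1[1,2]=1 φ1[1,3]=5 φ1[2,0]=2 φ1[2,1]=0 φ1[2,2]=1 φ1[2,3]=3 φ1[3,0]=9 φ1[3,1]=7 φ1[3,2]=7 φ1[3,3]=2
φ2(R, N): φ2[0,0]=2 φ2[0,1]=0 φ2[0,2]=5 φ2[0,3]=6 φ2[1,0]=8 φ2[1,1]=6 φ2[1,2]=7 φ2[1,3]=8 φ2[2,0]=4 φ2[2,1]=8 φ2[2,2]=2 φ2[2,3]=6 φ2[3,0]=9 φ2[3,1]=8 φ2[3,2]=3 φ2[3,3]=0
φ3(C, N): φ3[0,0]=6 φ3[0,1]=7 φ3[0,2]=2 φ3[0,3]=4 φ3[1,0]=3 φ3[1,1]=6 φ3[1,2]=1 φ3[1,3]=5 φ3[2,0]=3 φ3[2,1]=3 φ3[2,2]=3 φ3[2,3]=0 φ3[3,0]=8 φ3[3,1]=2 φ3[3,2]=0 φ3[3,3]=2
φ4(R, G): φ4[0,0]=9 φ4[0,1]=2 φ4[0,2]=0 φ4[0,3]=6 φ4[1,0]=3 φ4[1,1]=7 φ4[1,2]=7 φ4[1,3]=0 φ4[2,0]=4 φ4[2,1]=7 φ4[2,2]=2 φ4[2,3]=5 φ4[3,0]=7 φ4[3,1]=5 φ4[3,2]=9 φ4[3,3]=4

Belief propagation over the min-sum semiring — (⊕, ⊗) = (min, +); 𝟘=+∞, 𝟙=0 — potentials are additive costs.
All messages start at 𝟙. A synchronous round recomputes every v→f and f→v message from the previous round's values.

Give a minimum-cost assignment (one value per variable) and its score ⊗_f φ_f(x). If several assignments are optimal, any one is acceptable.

assignment: (H=0, C=3, R=0, G=2, A=2, N=1); score = 2

init: all messages = 𝟙 over 4 values
r1 m[φ0→H] = [0, 1, 3, 2]
r1 m[φ0→N] = [2, 0, 1, 0]
r1 m[φ1→A] = [2, 0, 0, 2]
r1 m[φ1→N] = [0, 0, 1, 2]
r1 m[φ2→R] = [0, 6, 2, 0]
r1 m[φ2→N] = [2, 0, 2, 0]
r1 m[φ3→C] = [2, 1, 0, 0]
r1 m[φ3→N] = [3, 2, 0, 0]
r1 m[φ4→R] = [0, 0, 2, 4]
r1 m[φ4→G] = [3, 2, 0, 0]
r1 m[H→φ0] = [0, 0, 0, 0]
r1 m[C→φ3] = [0, 0, 0, 0]
r1 m[R→φ2] = [0, 0, 0, 0]
r1 m[R→φ4] = [0, 0, 0, 0]
r1 m[G→φ4] = [0, 0, 0, 0]
r1 m[A→φ1] = [0, 0, 0, 0]
r1 m[N→φ0] = [0, 0, 0, 0]
r1 m[N→φ1] = [0, 0, 0, 0]
r1 m[N→φ2] = [0, 0, 0, 0]
r1 m[N→φ3] = [0, 0, 0, 0]
r2 m[φ0→H] = [0, 1, 3, 2]
r2 m[φ0→N] = [2, 0, 1, 0]
r2 m[φ1→A] = [2, 0, 0, 2]
r2 m[φ1→N] = [0, 0, 1, 2]
r2 m[φ2→R] = [0, 6, 2, 0]
r2 m[φ2→N] = [2, 0, 2, 0]
r2 m[φ3→C] = [2, 1, 0, 0]
r2 m[φ3→N] = [3, 2, 0, 0]
r2 m[φ4→R] = [0, 0, 2, 4]
r2 m[φ4→G] = [3, 2, 0, 0]
r2 m[H→φ0] = [0, 0, 0, 0]
r2 m[C→φ3] = [0, 0, 0, 0]
r2 m[R→φ2] = [0, 0, 2, 4]
r2 m[R→φ4] = [0, 6, 2, 0]
r2 m[G→φ4] = [0, 0, 0, 0]
r2 m[A→φ1] = [0, 0, 0, 0]
r2 m[N→φ0] = [5, 2, 3, 2]
r2 m[N→φ1] = [7, 2, 3, 0]
r2 m[N→φ2] = [5, 2, 2, 2]
r2 m[N→φ3] = [4, 0, 4, 2]
r3 m[φ0→H] = [2, 3, 8, 4]
r3 m[φ0→N] = [2, 0, 1, 0]
r3 m[φ1→A] = [5, 4, 2, 2]
r3 m[φ1→N] = [0, 0, 1, 2]
r3 m[φ2→R] = [2, 8, 4, 2]
r3 m[φ2→N] = [2, 0, 4, 4]
r3 m[φ3→C] = [6, 5, 2, 2]
r3 m[φ3→N] = [3, 2, 0, 0]
r3 m[φ4→R] = [0, 0, 2, 4]
r3 m[φ4→G] = [6, 2, 0, 4]
r3 m[H→φ0] = [0, 0, 0, 0]
r3 m[C→φ3] = [0, 0, 0, 0]
r3 m[R→φ2] = [0, 0, 2, 4]
r3 m[R→φ4] = [0, 6, 2, 0]
r3 m[G→φ4] = [0, 0, 0, 0]
r3 m[A→φ1] = [0, 0, 0, 0]
r3 m[N→φ0] = [5, 2, 3, 2]
r3 m[N→φ1] = [7, 2, 3, 0]
r3 m[N→φ2] = [5, 2, 2, 2]
r3 m[N→φ3] = [4, 0, 4, 2]
r4 m[φ0→H] = [2, 3, 8, 4]
r4 m[φ0→N] = [2, 0, 1, 0]
r4 m[φ1→A] = [5, 4, 2, 2]
r4 m[φ1→N] = [0, 0, 1, 2]
r4 m[φ2→R] = [2, 8, 4, 2]
r4 m[φ2→N] = [2, 0, 4, 4]
r4 m[φ3→C] = [6, 5, 2, 2]
r4 m[φ3→N] = [3, 2, 0, 0]
r4 m[φ4→R] = [0, 0, 2, 4]
r4 m[φ4→G] = [6, 2, 0, 4]
r4 m[H→φ0] = [0, 0, 0, 0]
r4 m[C→φ3] = [0, 0, 0, 0]
r4 m[R→φ2] = [0, 0, 2, 4]
r4 m[R→φ4] = [2, 8, 4, 2]
r4 m[G→φ4] = [0, 0, 0, 0]
r4 m[A→φ1] = [0, 0, 0, 0]
r4 m[N→φ0] = [5, 2, 5, 6]
r4 m[N→φ1] = [7, 2, 5, 4]
r4 m[N→φ2] = [5, 2, 2, 2]
r4 m[N→φ3] = [4, 0, 6, 6]
r5 m[φ0→H] = [2, 3, 8, 4]
r5 m[φ0→N] = [2, 0, 1, 0]
r5 m[φ1→A] = [6, 6, 2, 6]
r5 m[φ1→N] = [0, 0, 1, 2]
r5 m[φ2→R] = [2, 8, 4, 2]
r5 m[φ2→N] = [2, 0, 4, 4]
r5 m[φ3→C] = [7, 6, 3, 2]
r5 m[φ3→N] = [3, 2, 0, 0]
r5 m[φ4→R] = [0, 0, 2, 4]
r5 m[φ4→G] = [8, 4, 2, 6]
r5 m[H→φ0] = [0, 0, 0, 0]
r5 m[C→φ3] = [0, 0, 0, 0]
r5 m[R→φ2] = [0, 0, 2, 4]
r5 m[R→φ4] = [2, 8, 4, 2]
r5 m[G→φ4] = [0, 0, 0, 0]
r5 m[A→φ1] = [0, 0, 0, 0]
r5 m[N→φ0] = [5, 2, 5, 6]
r5 m[N→φ1] = [7, 2, 5, 4]
r5 m[N→φ2] = [5, 2, 2, 2]
r5 m[N→φ3] = [4, 0, 6, 6]
r6 m[φ0→H] = [2, 3, 8, 4]
r6 m[φ0→N] = [2, 0, 1, 0]
r6 m[φ1→A] = [6, 6, 2, 6]
r6 m[φ1→N] = [0, 0, 1, 2]
r6 m[φ2→R] = [2, 8, 4, 2]
r6 m[φ2→N] = [2, 0, 4, 4]
r6 m[φ3→C] = [7, 6, 3, 2]
r6 m[φ3→N] = [3, 2, 0, 0]
r6 m[φ4→R] = [0, 0, 2, 4]
r6 m[φ4→G] = [8, 4, 2, 6]
r6 m[H→φ0] = [0, 0, 0, 0]
r6 m[C→φ3] = [0, 0, 0, 0]
r6 m[R→φ2] = [0, 0, 2, 4]
r6 m[R→φ4] = [2, 8, 4, 2]
r6 m[G→φ4] = [0, 0, 0, 0]
r6 m[A→φ1] = [0, 0, 0, 0]
r6 m[N→φ0] = [5, 2, 5, 6]
r6 m[N→φ1] = [7, 2, 5, 4]
r6 m[N→φ2] = [5, 2, 2, 2]
r6 m[N→φ3] = [4, 0, 6, 6]
fixed point reached at round 6
traceback from H: (H=0, C=3, R=0, G=2, A=2, N=1), score=2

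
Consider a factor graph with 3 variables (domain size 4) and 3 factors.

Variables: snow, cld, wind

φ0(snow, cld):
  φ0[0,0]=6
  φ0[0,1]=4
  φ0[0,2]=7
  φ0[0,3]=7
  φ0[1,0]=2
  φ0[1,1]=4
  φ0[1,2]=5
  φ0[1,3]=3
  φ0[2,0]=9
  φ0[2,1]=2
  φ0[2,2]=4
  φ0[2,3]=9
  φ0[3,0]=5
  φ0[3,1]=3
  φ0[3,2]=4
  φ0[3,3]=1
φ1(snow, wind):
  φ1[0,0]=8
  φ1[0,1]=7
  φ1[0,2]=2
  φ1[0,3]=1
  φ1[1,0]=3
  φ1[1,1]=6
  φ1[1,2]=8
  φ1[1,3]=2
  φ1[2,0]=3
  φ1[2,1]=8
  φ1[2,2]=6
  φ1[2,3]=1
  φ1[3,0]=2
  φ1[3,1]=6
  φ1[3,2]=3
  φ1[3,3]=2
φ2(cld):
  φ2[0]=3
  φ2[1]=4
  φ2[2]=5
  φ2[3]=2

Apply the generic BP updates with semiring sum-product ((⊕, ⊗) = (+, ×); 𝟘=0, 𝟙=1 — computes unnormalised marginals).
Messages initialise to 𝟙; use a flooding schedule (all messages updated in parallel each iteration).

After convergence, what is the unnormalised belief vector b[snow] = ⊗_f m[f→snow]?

init: all messages = 𝟙 over 4 values
r1 m[φ0→snow] = [24, 14, 24, 13]
r1 m[φ0→cld] = [22, 13, 20, 20]
r1 m[φ1→snow] = [18, 19, 18, 13]
r1 m[φ1→wind] = [16, 27, 19, 6]
r1 m[φ2→cld] = [3, 4, 5, 2]
r1 m[snow→φ0] = [1, 1, 1, 1]
r1 m[snow→φ1] = [1, 1, 1, 1]
r1 m[cld→φ0] = [1, 1, 1, 1]
r1 m[cld→φ2] = [1, 1, 1, 1]
r1 m[wind→φ1] = [1, 1, 1, 1]
r2 m[φ0→snow] = [24, 14, 24, 13]
r2 m[φ0→cld] = [22, 13, 20, 20]
r2 m[φ1→snow] = [18, 19, 18, 13]
r2 m[φ1→wind] = [16, 27, 19, 6]
r2 m[φ2→cld] = [3, 4, 5, 2]
r2 m[snow→φ0] = [18, 19, 18, 13]
r2 m[snow→φ1] = [24, 14, 24, 13]
r2 m[cld→φ0] = [3, 4, 5, 2]
r2 m[cld→φ2] = [22, 13, 20, 20]
r2 m[wind→φ1] = [1, 1, 1, 1]
r3 m[φ0→snow] = [83, 53, 73, 49]
r3 m[φ0→cld] = [373, 223, 345, 358]
r3 m[φ1→snow] = [18, 19, 18, 13]
r3 m[φ1→wind] = [332, 522, 343, 102]
r3 m[φ2→cld] = [3, 4, 5, 2]
r3 m[snow→φ0] = [18, 19, 18, 13]
r3 m[snow→φ1] = [24, 14, 24, 13]
r3 m[cld→φ0] = [3, 4, 5, 2]
r3 m[cld→φ2] = [22, 13, 20, 20]
r3 m[wind→φ1] = [1, 1, 1, 1]
r4 m[φ0→snow] = [83, 53, 73, 49]
r4 m[φ0→cld] = [373, 223, 345, 358]
r4 m[φ1→snow] = [18, 19, 18, 13]
r4 m[φ1→wind] = [332, 522, 343, 102]
r4 m[φ2→cld] = [3, 4, 5, 2]
r4 m[snow→φ0] = [18, 19, 18, 13]
r4 m[snow→φ1] = [83, 53, 73, 49]
r4 m[cld→φ0] = [3, 4, 5, 2]
r4 m[cld→φ2] = [373, 223, 345, 358]
r4 m[wind→φ1] = [1, 1, 1, 1]
r5 m[φ0→snow] = [83, 53, 73, 49]
r5 m[φ0→cld] = [373, 223, 345, 358]
r5 m[φ1→snow] = [18, 19, 18, 13]
r5 m[φ1→wind] = [1140, 1777, 1175, 360]
r5 m[φ2→cld] = [3, 4, 5, 2]
r5 m[snow→φ0] = [18, 19, 18, 13]
r5 m[snow→φ1] = [83, 53, 73, 49]
r5 m[cld→φ0] = [3, 4, 5, 2]
r5 m[cld→φ2] = [373, 223, 345, 358]
r5 m[wind→φ1] = [1, 1, 1, 1]
r6 m[φ0→snow] = [83, 53, 73, 49]
r6 m[φ0→cld] = [373, 223, 345, 358]
r6 m[φ1→snow] = [18, 19, 18, 13]
r6 m[φ1→wind] = [1140, 1777, 1175, 360]
r6 m[φ2→cld] = [3, 4, 5, 2]
r6 m[snow→φ0] = [18, 19, 18, 13]
r6 m[snow→φ1] = [83, 53, 73, 49]
r6 m[cld→φ0] = [3, 4, 5, 2]
r6 m[cld→φ2] = [373, 223, 345, 358]
r6 m[wind→φ1] = [1, 1, 1, 1]
fixed point reached at round 6
b[snow] = ⊗ incoming = [1494, 1007, 1314, 637]

b[snow] = [1494, 1007, 1314, 637]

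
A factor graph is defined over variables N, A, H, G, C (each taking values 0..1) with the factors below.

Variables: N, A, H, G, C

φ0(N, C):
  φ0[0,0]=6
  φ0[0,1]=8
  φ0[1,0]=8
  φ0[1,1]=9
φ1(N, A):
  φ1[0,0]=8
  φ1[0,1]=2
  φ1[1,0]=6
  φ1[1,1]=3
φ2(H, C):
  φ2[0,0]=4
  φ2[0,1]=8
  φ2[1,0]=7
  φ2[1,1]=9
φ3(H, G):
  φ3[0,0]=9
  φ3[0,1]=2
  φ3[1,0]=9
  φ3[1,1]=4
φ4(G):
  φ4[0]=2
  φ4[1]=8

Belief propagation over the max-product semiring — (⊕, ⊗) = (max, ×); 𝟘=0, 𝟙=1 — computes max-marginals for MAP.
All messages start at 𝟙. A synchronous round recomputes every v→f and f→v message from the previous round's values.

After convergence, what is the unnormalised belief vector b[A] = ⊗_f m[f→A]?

b[A] = [18432, 7776]

init: all messages = 𝟙 over 2 values
r1 m[φ0→N] = [8, 9]
r1 m[φ0→C] = [8, 9]
r1 m[φ1→N] = [8, 6]
r1 m[φ1→A] = [8, 3]
r1 m[φ2→H] = [8, 9]
r1 m[φ2→C] = [7, 9]
r1 m[φ3→H] = [9, 9]
r1 m[φ3→G] = [9, 4]
r1 m[φ4→G] = [2, 8]
r1 m[N→φ0] = [1, 1]
r1 m[N→φ1] = [1, 1]
r1 m[A→φ1] = [1, 1]
r1 m[H→φ2] = [1, 1]
r1 m[H→φ3] = [1, 1]
r1 m[G→φ3] = [1, 1]
r1 m[G→φ4] = [1, 1]
r1 m[C→φ0] = [1, 1]
r1 m[C→φ2] = [1, 1]
r2 m[φ0→N] = [8, 9]
r2 m[φ0→C] = [8, 9]
r2 m[φ1→N] = [8, 6]
r2 m[φ1→A] = [8, 3]
r2 m[φ2→H] = [8, 9]
r2 m[φ2→C] = [7, 9]
r2 m[φ3→H] = [9, 9]
r2 m[φ3→G] = [9, 4]
r2 m[φ4→G] = [2, 8]
r2 m[N→φ0] = [8, 6]
r2 m[N→φ1] = [8, 9]
r2 m[A→φ1] = [1, 1]
r2 m[H→φ2] = [9, 9]
r2 m[H→φ3] = [8, 9]
r2 m[G→φ3] = [2, 8]
r2 m[G→φ4] = [9, 4]
r2 m[C→φ0] = [7, 9]
r2 m[C→φ2] = [8, 9]
r3 m[φ0→N] = [72, 81]
r3 m[φ0→C] = [48, 64]
r3 m[φ1→N] = [8, 6]
r3 m[φ1→A] = [64, 27]
r3 m[φ2→H] = [72, 81]
r3 m[φ2→C] = [63, 81]
r3 m[φ3→H] = [18, 32]
r3 m[φ3→G] = [81, 36]
r3 m[φ4→G] = [2, 8]
r3 m[N→φ0] = [8, 6]
r3 m[N→φ1] = [8, 9]
r3 m[A→φ1] = [1, 1]
r3 m[H→φ2] = [9, 9]
r3 m[H→φ3] = [8, 9]
r3 m[G→φ3] = [2, 8]
r3 m[G→φ4] = [9, 4]
r3 m[C→φ0] = [7, 9]
r3 m[C→φ2] = [8, 9]
r4 m[φ0→N] = [72, 81]
r4 m[φ0→C] = [48, 64]
r4 m[φ1→N] = [8, 6]
r4 m[φ1→A] = [64, 27]
r4 m[φ2→H] = [72, 81]
r4 m[φ2→C] = [63, 81]
r4 m[φ3→H] = [18, 32]
r4 m[φ3→G] = [81, 36]
r4 m[φ4→G] = [2, 8]
r4 m[N→φ0] = [8, 6]
r4 m[N→φ1] = [72, 81]
r4 m[A→φ1] = [1, 1]
r4 m[H→φ2] = [18, 32]
r4 m[H→φ3] = [72, 81]
r4 m[G→φ3] = [2, 8]
r4 m[G→φ4] = [81, 36]
r4 m[C→φ0] = [63, 81]
r4 m[C→φ2] = [48, 64]
r5 m[φ0→N] = [648, 729]
r5 m[φ0→C] = [48, 64]
r5 m[φ1→N] = [8, 6]
r5 m[φ1→A] = [576, 243]
r5 m[φ2→H] = [512, 576]
r5 m[φ2→C] = [224, 288]
r5 m[φ3→H] = [18, 32]
r5 m[φ3→G] = [729, 324]
r5 m[φ4→G] = [2, 8]
r5 m[N→φ0] = [8, 6]
r5 m[N→φ1] = [72, 81]
r5 m[A→φ1] = [1, 1]
r5 m[H→φ2] = [18, 32]
r5 m[H→φ3] = [72, 81]
r5 m[G→φ3] = [2, 8]
r5 m[G→φ4] = [81, 36]
r5 m[C→φ0] = [63, 81]
r5 m[C→φ2] = [48, 64]
r6 m[φ0→N] = [648, 729]
r6 m[φ0→C] = [48, 64]
r6 m[φ1→N] = [8, 6]
r6 m[φ1→A] = [576, 243]
r6 m[φ2→H] = [512, 576]
r6 m[φ2→C] = [224, 288]
r6 m[φ3→H] = [18, 32]
r6 m[φ3→G] = [729, 324]
r6 m[φ4→G] = [2, 8]
r6 m[N→φ0] = [8, 6]
r6 m[N→φ1] = [648, 729]
r6 m[A→φ1] = [1, 1]
r6 m[H→φ2] = [18, 32]
r6 m[H→φ3] = [512, 576]
r6 m[G→φ3] = [2, 8]
r6 m[G→φ4] = [729, 324]
r6 m[C→φ0] = [224, 288]
r6 m[C→φ2] = [48, 64]
r7 m[φ0→N] = [2304, 2592]
r7 m[φ0→C] = [48, 64]
r7 m[φ1→N] = [8, 6]
r7 m[φ1→A] = [5184, 2187]
r7 m[φ2→H] = [512, 576]
r7 m[φ2→C] = [224, 288]
r7 m[φ3→H] = [18, 32]
r7 m[φ3→G] = [5184, 2304]
r7 m[φ4→G] = [2, 8]
r7 m[N→φ0] = [8, 6]
r7 m[N→φ1] = [648, 729]
r7 m[A→φ1] = [1, 1]
r7 m[H→φ2] = [18, 32]
r7 m[H→φ3] = [512, 576]
r7 m[G→φ3] = [2, 8]
r7 m[G→φ4] = [729, 324]
r7 m[C→φ0] = [224, 288]
r7 m[C→φ2] = [48, 64]
r8 m[φ0→N] = [2304, 2592]
r8 m[φ0→C] = [48, 64]
r8 m[φ1→N] = [8, 6]
r8 m[φ1→A] = [5184, 2187]
r8 m[φ2→H] = [512, 576]
r8 m[φ2→C] = [224, 288]
r8 m[φ3→H] = [18, 32]
r8 m[φ3→G] = [5184, 2304]
r8 m[φ4→G] = [2, 8]
r8 m[N→φ0] = [8, 6]
r8 m[N→φ1] = [2304, 2592]
r8 m[A→φ1] = [1, 1]
r8 m[H→φ2] = [18, 32]
r8 m[H→φ3] = [512, 576]
r8 m[G→φ3] = [2, 8]
r8 m[G→φ4] = [5184, 2304]
r8 m[C→φ0] = [224, 288]
r8 m[C→φ2] = [48, 64]
r9 m[φ0→N] = [2304, 2592]
r9 m[φ0→C] = [48, 64]
r9 m[φ1→N] = [8, 6]
r9 m[φ1→A] = [18432, 7776]
r9 m[φ2→H] = [512, 576]
r9 m[φ2→C] = [224, 288]
r9 m[φ3→H] = [18, 32]
r9 m[φ3→G] = [5184, 2304]
r9 m[φ4→G] = [2, 8]
r9 m[N→φ0] = [8, 6]
r9 m[N→φ1] = [2304, 2592]
r9 m[A→φ1] = [1, 1]
r9 m[H→φ2] = [18, 32]
r9 m[H→φ3] = [512, 576]
r9 m[G→φ3] = [2, 8]
r9 m[G→φ4] = [5184, 2304]
r9 m[C→φ0] = [224, 288]
r9 m[C→φ2] = [48, 64]
r10 m[φ0→N] = [2304, 2592]
r10 m[φ0→C] = [48, 64]
r10 m[φ1→N] = [8, 6]
r10 m[φ1→A] = [18432, 7776]
r10 m[φ2→H] = [512, 576]
r10 m[φ2→C] = [224, 288]
r10 m[φ3→H] = [18, 32]
r10 m[φ3→G] = [5184, 2304]
r10 m[φ4→G] = [2, 8]
r10 m[N→φ0] = [8, 6]
r10 m[N→φ1] = [2304, 2592]
r10 m[A→φ1] = [1, 1]
r10 m[H→φ2] = [18, 32]
r10 m[H→φ3] = [512, 576]
r10 m[G→φ3] = [2, 8]
r10 m[G→φ4] = [5184, 2304]
r10 m[C→φ0] = [224, 288]
r10 m[C→φ2] = [48, 64]
fixed point reached at round 10
b[A] = ⊗ incoming = [18432, 7776]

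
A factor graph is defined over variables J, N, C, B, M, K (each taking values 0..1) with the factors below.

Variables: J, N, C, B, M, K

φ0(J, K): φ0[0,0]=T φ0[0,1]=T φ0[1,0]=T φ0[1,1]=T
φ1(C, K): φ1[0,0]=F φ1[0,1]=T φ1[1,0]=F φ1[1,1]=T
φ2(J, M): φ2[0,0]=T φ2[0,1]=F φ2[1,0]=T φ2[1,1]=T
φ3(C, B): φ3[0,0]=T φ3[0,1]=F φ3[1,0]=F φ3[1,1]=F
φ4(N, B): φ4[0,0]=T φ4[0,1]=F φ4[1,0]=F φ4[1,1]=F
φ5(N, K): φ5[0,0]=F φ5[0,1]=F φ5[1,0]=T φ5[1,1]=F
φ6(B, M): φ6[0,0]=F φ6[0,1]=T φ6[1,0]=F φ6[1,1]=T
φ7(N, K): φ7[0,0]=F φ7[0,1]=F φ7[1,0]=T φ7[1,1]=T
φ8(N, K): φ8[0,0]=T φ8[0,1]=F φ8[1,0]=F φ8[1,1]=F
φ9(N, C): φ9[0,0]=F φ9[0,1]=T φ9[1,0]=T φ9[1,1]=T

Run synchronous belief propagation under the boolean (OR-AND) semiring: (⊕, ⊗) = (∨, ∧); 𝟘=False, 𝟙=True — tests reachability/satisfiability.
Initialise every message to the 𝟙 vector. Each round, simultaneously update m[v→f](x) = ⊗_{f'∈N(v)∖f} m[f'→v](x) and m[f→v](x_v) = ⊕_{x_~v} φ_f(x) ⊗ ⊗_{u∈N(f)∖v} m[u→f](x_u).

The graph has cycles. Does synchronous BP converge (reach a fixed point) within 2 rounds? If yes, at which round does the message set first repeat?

init: all messages = 𝟙 over 2 values
r1 m[φ0→J] = [T, T]
r1 m[φ0→K] = [T, T]
r1 m[φ1→C] = [T, T]
r1 m[φ1→K] = [F, T]
r1 m[φ2→J] = [T, T]
r1 m[φ2→M] = [T, T]
r1 m[φ3→C] = [T, F]
r1 m[φ3→B] = [T, F]
r1 m[φ4→N] = [T, F]
r1 m[φ4→B] = [T, F]
r1 m[φ5→N] = [F, T]
r1 m[φ5→K] = [T, F]
r1 m[φ6→B] = [T, T]
r1 m[φ6→M] = [F, T]
r1 m[φ7→N] = [F, T]
r1 m[φ7→K] = [T, T]
r1 m[φ8→N] = [T, F]
r1 m[φ8→K] = [T, F]
r1 m[φ9→N] = [T, T]
r1 m[φ9→C] = [T, T]
r1 m[J→φ0] = [T, T]
r1 m[J→φ2] = [T, T]
r1 m[N→φ4] = [T, T]
r1 m[N→φ5] = [T, T]
r1 m[N→φ7] = [T, T]
r1 m[N→φ8] = [T, T]
r1 m[N→φ9] = [T, T]
r1 m[C→φ1] = [T, T]
r1 m[C→φ3] = [T, T]
r1 m[C→φ9] = [T, T]
r1 m[B→φ3] = [T, T]
r1 m[B→φ4] = [T, T]
r1 m[B→φ6] = [T, T]
r1 m[M→φ2] = [T, T]
r1 m[M→φ6] = [T, T]
r1 m[K→φ0] = [T, T]
r1 m[K→φ1] = [T, T]
r1 m[K→φ5] = [T, T]
r1 m[K→φ7] = [T, T]
r1 m[K→φ8] = [T, T]
r2 m[φ0→J] = [T, T]
r2 m[φ0→K] = [T, T]
r2 m[φ1→C] = [T, T]
r2 m[φ1→K] = [F, T]
r2 m[φ2→J] = [T, T]
r2 m[φ2→M] = [T, T]
r2 m[φ3→C] = [T, F]
r2 m[φ3→B] = [T, F]
r2 m[φ4→N] = [T, F]
r2 m[φ4→B] = [T, F]
r2 m[φ5→N] = [F, T]
r2 m[φ5→K] = [T, F]
r2 m[φ6→B] = [T, T]
r2 m[φ6→M] = [F, T]
r2 m[φ7→N] = [F, T]
r2 m[φ7→K] = [T, T]
r2 m[φ8→N] = [T, F]
r2 m[φ8→K] = [T, F]
r2 m[φ9→N] = [T, T]
r2 m[φ9→C] = [T, T]
r2 m[J→φ0] = [T, T]
r2 m[J→φ2] = [T, T]
r2 m[N→φ4] = [F, F]
r2 m[N→φ5] = [F, F]
r2 m[N→φ7] = [F, F]
r2 m[N→φ8] = [F, F]
r2 m[N→φ9] = [F, F]
r2 m[C→φ1] = [T, F]
r2 m[C→φ3] = [T, T]
r2 m[C→φ9] = [T, F]
r2 m[B→φ3] = [T, F]
r2 m[B→φ4] = [T, F]
r2 m[B→φ6] = [T, F]
r2 m[M→φ2] = [F, T]
r2 m[M→φ6] = [T, T]
r2 m[K→φ0] = [F, F]
r2 m[K→φ1] = [T, F]
r2 m[K→φ5] = [F, F]
r2 m[K→φ7] = [F, F]
r2 m[K→φ8] = [F, F]
no fixed point within 2 rounds

NOT CONVERGED within 2 rounds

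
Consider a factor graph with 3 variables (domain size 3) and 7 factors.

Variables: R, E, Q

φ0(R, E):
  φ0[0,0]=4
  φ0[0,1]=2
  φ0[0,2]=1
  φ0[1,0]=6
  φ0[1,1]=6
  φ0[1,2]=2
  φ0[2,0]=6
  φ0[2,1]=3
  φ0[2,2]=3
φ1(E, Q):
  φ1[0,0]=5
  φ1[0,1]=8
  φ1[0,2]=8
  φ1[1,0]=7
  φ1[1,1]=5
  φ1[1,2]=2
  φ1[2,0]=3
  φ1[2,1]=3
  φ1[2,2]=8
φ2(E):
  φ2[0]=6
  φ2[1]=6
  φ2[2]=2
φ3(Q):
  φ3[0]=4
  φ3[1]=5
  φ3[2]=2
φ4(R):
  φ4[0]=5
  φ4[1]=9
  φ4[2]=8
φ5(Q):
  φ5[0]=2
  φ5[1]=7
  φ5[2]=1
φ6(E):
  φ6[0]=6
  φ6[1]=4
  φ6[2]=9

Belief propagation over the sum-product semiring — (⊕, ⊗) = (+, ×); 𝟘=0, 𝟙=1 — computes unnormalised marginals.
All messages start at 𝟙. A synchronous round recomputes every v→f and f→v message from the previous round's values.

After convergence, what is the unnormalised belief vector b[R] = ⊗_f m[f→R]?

b[R] = [311370, 1004724, 778608]

init: all messages = 𝟙 over 3 values
r1 m[φ0→R] = [7, 14, 12]
r1 m[φ0→E] = [16, 11, 6]
r1 m[φ1→E] = [21, 14, 14]
r1 m[φ1→Q] = [15, 16, 18]
r1 m[φ2→E] = [6, 6, 2]
r1 m[φ3→Q] = [4, 5, 2]
r1 m[φ4→R] = [5, 9, 8]
r1 m[φ5→Q] = [2, 7, 1]
r1 m[φ6→E] = [6, 4, 9]
r1 m[R→φ0] = [1, 1, 1]
r1 m[R→φ4] = [1, 1, 1]
r1 m[E→φ0] = [1, 1, 1]
r1 m[E→φ1] = [1, 1, 1]
r1 m[E→φ2] = [1, 1, 1]
r1 m[E→φ6] = [1, 1, 1]
r1 m[Q→φ1] = [1, 1, 1]
r1 m[Q→φ3] = [1, 1, 1]
r1 m[Q→φ5] = [1, 1, 1]
r2 m[φ0→R] = [7, 14, 12]
r2 m[φ0→E] = [16, 11, 6]
r2 m[φ1→E] = [21, 14, 14]
r2 m[φ1→Q] = [15, 16, 18]
r2 m[φ2→E] = [6, 6, 2]
r2 m[φ3→Q] = [4, 5, 2]
r2 m[φ4→R] = [5, 9, 8]
r2 m[φ5→Q] = [2, 7, 1]
r2 m[φ6→E] = [6, 4, 9]
r2 m[R→φ0] = [5, 9, 8]
r2 m[R→φ4] = [7, 14, 12]
r2 m[E→φ0] = [756, 336, 252]
r2 m[E→φ1] = [576, 264, 108]
r2 m[E→φ2] = [2016, 616, 756]
r2 m[E→φ6] = [2016, 924, 168]
r2 m[Q→φ1] = [8, 35, 2]
r2 m[Q→φ3] = [30, 112, 18]
r2 m[Q→φ5] = [60, 80, 36]
r3 m[φ0→R] = [3948, 7056, 6300]
r3 m[φ0→E] = [122, 88, 47]
r3 m[φ1→E] = [336, 235, 145]
r3 m[φ1→Q] = [5052, 6252, 6000]
r3 m[φ2→E] = [6, 6, 2]
r3 m[φ3→Q] = [4, 5, 2]
r3 m[φ4→R] = [5, 9, 8]
r3 m[φ5→Q] = [2, 7, 1]
r3 m[φ6→E] = [6, 4, 9]
r3 m[R→φ0] = [5, 9, 8]
r3 m[R→φ4] = [7, 14, 12]
r3 m[E→φ0] = [756, 336, 252]
r3 m[E→φ1] = [576, 264, 108]
r3 m[E→φ2] = [2016, 616, 756]
r3 m[E→φ6] = [2016, 924, 168]
r3 m[Q→φ1] = [8, 35, 2]
r3 m[Q→φ3] = [30, 112, 18]
r3 m[Q→φ5] = [60, 80, 36]
r4 m[φ0→R] = [3948, 7056, 6300]
r4 m[φ0→E] = [122, 88, 47]
r4 m[φ1→E] = [336, 235, 145]
r4 m[φ1→Q] = [5052, 6252, 6000]
r4 m[φ2→E] = [6, 6, 2]
r4 m[φ3→Q] = [4, 5, 2]
r4 m[φ4→R] = [5, 9, 8]
r4 m[φ5→Q] = [2, 7, 1]
r4 m[φ6→E] = [6, 4, 9]
r4 m[R→φ0] = [5, 9, 8]
r4 m[R→φ4] = [3948, 7056, 6300]
r4 m[E→φ0] = [12096, 5640, 2610]
r4 m[E→φ1] = [4392, 2112, 846]
r4 m[E→φ2] = [245952, 82720, 61335]
r4 m[E→φ6] = [245952, 124080, 13630]
r4 m[Q→φ1] = [8, 35, 2]
r4 m[Q→φ3] = [10104, 43764, 6000]
r4 m[Q→φ5] = [20208, 31260, 12000]
r5 m[φ0→R] = [62274, 111636, 97326]
r5 m[φ0→E] = [122, 88, 47]
r5 m[φ1→E] = [336, 235, 145]
r5 m[φ1→Q] = [39282, 48234, 46128]
r5 m[φ2→E] = [6, 6, 2]
r5 m[φ3→Q] = [4, 5, 2]
r5 m[φ4→R] = [5, 9, 8]
r5 m[φ5→Q] = [2, 7, 1]
r5 m[φ6→E] = [6, 4, 9]
r5 m[R→φ0] = [5, 9, 8]
r5 m[R→φ4] = [3948, 7056, 6300]
r5 m[E→φ0] = [12096, 5640, 2610]
r5 m[E→φ1] = [4392, 2112, 846]
r5 m[E→φ2] = [245952, 82720, 61335]
r5 m[E→φ6] = [245952, 124080, 13630]
r5 m[Q→φ1] = [8, 35, 2]
r5 m[Q→φ3] = [10104, 43764, 6000]
r5 m[Q→φ5] = [20208, 31260, 12000]
r6 m[φ0→R] = [62274, 111636, 97326]
r6 m[φ0→E] = [122, 88, 47]
r6 m[φ1→E] = [336, 235, 145]
r6 m[φ1→Q] = [39282, 48234, 46128]
r6 m[φ2→E] = [6, 6, 2]
r6 m[φ3→Q] = [4, 5, 2]
r6 m[φ4→R] = [5, 9, 8]
r6 m[φ5→Q] = [2, 7, 1]
r6 m[φ6→E] = [6, 4, 9]
r6 m[R→φ0] = [5, 9, 8]
r6 m[R→φ4] = [62274, 111636, 97326]
r6 m[E→φ0] = [12096, 5640, 2610]
r6 m[E→φ1] = [4392, 2112, 846]
r6 m[E→φ2] = [245952, 82720, 61335]
r6 m[E→φ6] = [245952, 124080, 13630]
r6 m[Q→φ1] = [8, 35, 2]
r6 m[Q→φ3] = [78564, 337638, 46128]
r6 m[Q→φ5] = [157128, 241170, 92256]
r7 m[φ0→R] = [62274, 111636, 97326]
r7 m[φ0→E] = [122, 88, 47]
r7 m[φ1→E] = [336, 235, 145]
r7 m[φ1→Q] = [39282, 48234, 46128]
r7 m[φ2→E] = [6, 6, 2]
r7 m[φ3→Q] = [4, 5, 2]
r7 m[φ4→R] = [5, 9, 8]
r7 m[φ5→Q] = [2, 7, 1]
r7 m[φ6→E] = [6, 4, 9]
r7 m[R→φ0] = [5, 9, 8]
r7 m[R→φ4] = [62274, 111636, 97326]
r7 m[E→φ0] = [12096, 5640, 2610]
r7 m[E→φ1] = [4392, 2112, 846]
r7 m[E→φ2] = [245952, 82720, 61335]
r7 m[E→φ6] = [245952, 124080, 13630]
r7 m[Q→φ1] = [8, 35, 2]
r7 m[Q→φ3] = [78564, 337638, 46128]
r7 m[Q→φ5] = [157128, 241170, 92256]
fixed point reached at round 7
b[R] = ⊗ incoming = [311370, 1004724, 778608]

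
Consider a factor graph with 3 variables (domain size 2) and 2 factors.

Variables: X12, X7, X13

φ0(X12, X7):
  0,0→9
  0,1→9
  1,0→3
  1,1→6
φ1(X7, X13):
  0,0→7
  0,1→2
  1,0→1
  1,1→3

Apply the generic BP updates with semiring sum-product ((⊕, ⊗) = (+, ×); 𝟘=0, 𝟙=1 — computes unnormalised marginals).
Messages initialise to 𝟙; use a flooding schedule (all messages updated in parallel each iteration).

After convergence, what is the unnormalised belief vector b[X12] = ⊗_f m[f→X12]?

b[X12] = [117, 51]

init: all messages = 𝟙 over 2 values
r1 m[φ0→X12] = [18, 9]
r1 m[φ0→X7] = [12, 15]
r1 m[φ1→X7] = [9, 4]
r1 m[φ1→X13] = [8, 5]
r1 m[X12→φ0] = [1, 1]
r1 m[X7→φ0] = [1, 1]
r1 m[X7→φ1] = [1, 1]
r1 m[X13→φ1] = [1, 1]
r2 m[φ0→X12] = [18, 9]
r2 m[φ0→X7] = [12, 15]
r2 m[φ1→X7] = [9, 4]
r2 m[φ1→X13] = [8, 5]
r2 m[X12→φ0] = [1, 1]
r2 m[X7→φ0] = [9, 4]
r2 m[X7→φ1] = [12, 15]
r2 m[X13→φ1] = [1, 1]
r3 m[φ0→X12] = [117, 51]
r3 m[φ0→X7] = [12, 15]
r3 m[φ1→X7] = [9, 4]
r3 m[φ1→X13] = [99, 69]
r3 m[X12→φ0] = [1, 1]
r3 m[X7→φ0] = [9, 4]
r3 m[X7→φ1] = [12, 15]
r3 m[X13→φ1] = [1, 1]
r4 m[φ0→X12] = [117, 51]
r4 m[φ0→X7] = [12, 15]
r4 m[φ1→X7] = [9, 4]
r4 m[φ1→X13] = [99, 69]
r4 m[X12→φ0] = [1, 1]
r4 m[X7→φ0] = [9, 4]
r4 m[X7→φ1] = [12, 15]
r4 m[X13→φ1] = [1, 1]
fixed point reached at round 4
b[X12] = ⊗ incoming = [117, 51]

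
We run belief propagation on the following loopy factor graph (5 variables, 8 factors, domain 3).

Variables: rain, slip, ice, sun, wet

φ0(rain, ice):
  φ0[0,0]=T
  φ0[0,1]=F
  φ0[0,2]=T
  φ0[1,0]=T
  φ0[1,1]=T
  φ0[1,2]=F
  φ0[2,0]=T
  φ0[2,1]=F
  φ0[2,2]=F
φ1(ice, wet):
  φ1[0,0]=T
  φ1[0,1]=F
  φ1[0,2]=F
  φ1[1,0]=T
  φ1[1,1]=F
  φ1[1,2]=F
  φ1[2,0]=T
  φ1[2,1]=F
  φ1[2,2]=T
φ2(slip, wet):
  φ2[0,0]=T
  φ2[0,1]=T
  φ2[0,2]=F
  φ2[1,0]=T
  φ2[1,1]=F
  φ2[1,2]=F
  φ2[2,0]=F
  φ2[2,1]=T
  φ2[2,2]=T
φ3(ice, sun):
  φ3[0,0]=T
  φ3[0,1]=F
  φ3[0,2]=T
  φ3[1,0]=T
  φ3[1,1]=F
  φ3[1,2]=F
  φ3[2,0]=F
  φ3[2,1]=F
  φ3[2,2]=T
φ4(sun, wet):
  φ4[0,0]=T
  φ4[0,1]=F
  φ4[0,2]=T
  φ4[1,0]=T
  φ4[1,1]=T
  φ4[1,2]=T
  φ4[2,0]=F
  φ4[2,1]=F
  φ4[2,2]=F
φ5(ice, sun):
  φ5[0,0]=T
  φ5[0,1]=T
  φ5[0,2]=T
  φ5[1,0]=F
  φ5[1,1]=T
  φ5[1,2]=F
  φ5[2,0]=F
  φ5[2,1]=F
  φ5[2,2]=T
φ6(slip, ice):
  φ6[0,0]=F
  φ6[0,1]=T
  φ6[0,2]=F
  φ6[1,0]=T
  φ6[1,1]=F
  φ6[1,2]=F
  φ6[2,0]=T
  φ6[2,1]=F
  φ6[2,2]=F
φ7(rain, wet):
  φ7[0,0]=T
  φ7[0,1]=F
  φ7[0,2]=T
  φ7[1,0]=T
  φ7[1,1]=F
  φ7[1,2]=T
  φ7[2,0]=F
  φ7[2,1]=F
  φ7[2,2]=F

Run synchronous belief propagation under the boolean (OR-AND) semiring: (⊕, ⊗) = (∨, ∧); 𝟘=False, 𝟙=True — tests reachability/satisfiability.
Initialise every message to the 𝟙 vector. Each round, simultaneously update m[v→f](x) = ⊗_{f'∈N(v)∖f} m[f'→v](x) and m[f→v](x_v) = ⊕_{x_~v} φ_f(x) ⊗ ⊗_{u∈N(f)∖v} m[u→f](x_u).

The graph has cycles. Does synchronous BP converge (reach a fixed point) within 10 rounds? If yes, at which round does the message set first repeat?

CONVERGED at round 7

init: all messages = 𝟙 over 3 values
r1 m[φ0→rain] = [T, T, T]
r1 m[φ0→ice] = [T, T, T]
r1 m[φ1→ice] = [T, T, T]
r1 m[φ1→wet] = [T, F, T]
r1 m[φ2→slip] = [T, T, T]
r1 m[φ2→wet] = [T, T, T]
r1 m[φ3→ice] = [T, T, T]
r1 m[φ3→sun] = [T, F, T]
r1 m[φ4→sun] = [T, T, F]
r1 m[φ4→wet] = [T, T, T]
r1 m[φ5→ice] = [T, T, T]
r1 m[φ5→sun] = [T, T, T]
r1 m[φ6→slip] = [T, T, T]
r1 m[φ6→ice] = [T, T, F]
r1 m[φ7→rain] = [T, T, F]
r1 m[φ7→wet] = [T, F, T]
r1 m[rain→φ0] = [T, T, T]
r1 m[rain→φ7] = [T, T, T]
r1 m[slip→φ2] = [T, T, T]
r1 m[slip→φ6] = [T, T, T]
r1 m[ice→φ0] = [T, T, T]
r1 m[ice→φ1] = [T, T, T]
r1 m[ice→φ3] = [T, T, T]
r1 m[ice→φ5] = [T, T, T]
r1 m[ice→φ6] = [T, T, T]
r1 m[sun→φ3] = [T, T, T]
r1 m[sun→φ4] = [T, T, T]
r1 m[sun→φ5] = [T, T, T]
r1 m[wet→φ1] = [T, T, T]
r1 m[wet→φ2] = [T, T, T]
r1 m[wet→φ4] = [T, T, T]
r1 m[wet→φ7] = [T, T, T]
r2 m[φ0→rain] = [T, T, T]
r2 m[φ0→ice] = [T, T, T]
r2 m[φ1→ice] = [T, T, T]
r2 m[φ1→wet] = [T, F, T]
r2 m[φ2→slip] = [T, T, T]
r2 m[φ2→wet] = [T, T, T]
r2 m[φ3→ice] = [T, T, T]
r2 m[φ3→sun] = [T, F, T]
r2 m[φ4→sun] = [T, T, F]
r2 m[φ4→wet] = [T, T, T]
r2 m[φ5→ice] = [T, T, T]
r2 m[φ5→sun] = [T, T, T]
r2 m[φ6→slip] = [T, T, T]
r2 m[φ6→ice] = [T, T, F]
r2 m[φ7→rain] = [T, T, F]
r2 m[φ7→wet] = [T, F, T]
r2 m[rain→φ0] = [T, T, F]
r2 m[rain→φ7] = [T, T, T]
r2 m[slip→φ2] = [T, T, T]
r2 m[slip→φ6] = [T, T, T]
r2 m[ice→φ0] = [T, T, F]
r2 m[ice→φ1] = [T, T, F]
r2 m[ice→φ3] = [T, T, F]
r2 m[ice→φ5] = [T, T, F]
r2 m[ice→φ6] = [T, T, T]
r2 m[sun→φ3] = [T, T, F]
r2 m[sun→φ4] = [T, F, T]
r2 m[sun→φ5] = [T, F, F]
r2 m[wet→φ1] = [T, F, T]
r2 m[wet→φ2] = [T, F, T]
r2 m[wet→φ4] = [T, F, T]
r2 m[wet→φ7] = [T, F, T]
r3 m[φ0→rain] = [T, T, T]
r3 m[φ0→ice] = [T, T, T]
r3 m[φ1→ice] = [T, T, T]
r3 m[φ1→wet] = [T, F, F]
r3 m[φ2→slip] = [T, T, T]
r3 m[φ2→wet] = [T, T, T]
r3 m[φ3→ice] = [T, T, F]
r3 m[φ3→sun] = [T, F, T]
r3 m[φ4→sun] = [T, T, F]
r3 m[φ4→wet] = [T, F, T]
r3 m[φ5→ice] = [T, F, F]
r3 m[φ5→sun] = [T, T, T]
r3 m[φ6→slip] = [T, T, T]
r3 m[φ6→ice] = [T, T, F]
r3 m[φ7→rain] = [T, T, F]
r3 m[φ7→wet] = [T, F, T]
r3 m[rain→φ0] = [T, T, F]
r3 m[rain→φ7] = [T, T, T]
r3 m[slip→φ2] = [T, T, T]
r3 m[slip→φ6] = [T, T, T]
r3 m[ice→φ0] = [T, T, F]
r3 m[ice→φ1] = [T, T, F]
r3 m[ice→φ3] = [T, T, F]
r3 m[ice→φ5] = [T, T, F]
r3 m[ice→φ6] = [T, T, T]
r3 m[sun→φ3] = [T, T, F]
r3 m[sun→φ4] = [T, F, T]
r3 m[sun→φ5] = [T, F, F]
r3 m[wet→φ1] = [T, F, T]
r3 m[wet→φ2] = [T, F, T]
r3 m[wet→φ4] = [T, F, T]
r3 m[wet→φ7] = [T, F, T]
r4 m[φ0→rain] = [T, T, T]
r4 m[φ0→ice] = [T, T, T]
r4 m[φ1→ice] = [T, T, T]
r4 m[φ1→wet] = [T, F, F]
r4 m[φ2→slip] = [T, T, T]
r4 m[φ2→wet] = [T, T, T]
r4 m[φ3→ice] = [T, T, F]
r4 m[φ3→sun] = [T, F, T]
r4 m[φ4→sun] = [T, T, F]
r4 m[φ4→wet] = [T, F, T]
r4 m[φ5→ice] = [T, F, F]
r4 m[φ5→sun] = [T, T, T]
r4 m[φ6→slip] = [T, T, T]
r4 m[φ6→ice] = [T, T, F]
r4 m[φ7→rain] = [T, T, F]
r4 m[φ7→wet] = [T, F, T]
r4 m[rain→φ0] = [T, T, F]
r4 m[rain→φ7] = [T, T, T]
r4 m[slip→φ2] = [T, T, T]
r4 m[slip→φ6] = [T, T, T]
r4 m[ice→φ0] = [T, F, F]
r4 m[ice→φ1] = [T, F, F]
r4 m[ice→φ3] = [T, F, F]
r4 m[ice→φ5] = [T, T, F]
r4 m[ice→φ6] = [T, F, F]
r4 m[sun→φ3] = [T, T, F]
r4 m[sun→φ4] = [T, F, T]
r4 m[sun→φ5] = [T, F, F]
r4 m[wet→φ1] = [T, F, T]
r4 m[wet→φ2] = [T, F, F]
r4 m[wet→φ4] = [T, F, F]
r4 m[wet→φ7] = [T, F, F]
r5 m[φ0→rain] = [T, T, T]
r5 m[φ0→ice] = [T, T, T]
r5 m[φ1→ice] = [T, T, T]
r5 m[φ1→wet] = [T, F, F]
r5 m[φ2→slip] = [T, T, F]
r5 m[φ2→wet] = [T, T, T]
r5 m[φ3→ice] = [T, T, F]
r5 m[φ3→sun] = [T, F, T]
r5 m[φ4→sun] = [T, T, F]
r5 m[φ4→wet] = [T, F, T]
r5 m[φ5→ice] = [T, F, F]
r5 m[φ5→sun] = [T, T, T]
r5 m[φ6→slip] = [F, T, T]
r5 m[φ6→ice] = [T, T, F]
r5 m[φ7→rain] = [T, T, F]
r5 m[φ7→wet] = [T, F, T]
r5 m[rain→φ0] = [T, T, F]
r5 m[rain→φ7] = [T, T, T]
r5 m[slip→φ2] = [T, T, T]
r5 m[slip→φ6] = [T, T, T]
r5 m[ice→φ0] = [T, F, F]
r5 m[ice→φ1] = [T, F, F]
r5 m[ice→φ3] = [T, F, F]
r5 m[ice→φ5] = [T, T, F]
r5 m[ice→φ6] = [T, F, F]
r5 m[sun→φ3] = [T, T, F]
r5 m[sun→φ4] = [T, F, T]
r5 m[sun→φ5] = [T, F, F]
r5 m[wet→φ1] = [T, F, T]
r5 m[wet→φ2] = [T, F, F]
r5 m[wet→φ4] = [T, F, F]
r5 m[wet→φ7] = [T, F, F]
r6 m[φ0→rain] = [T, T, T]
r6 m[φ0→ice] = [T, T, T]
r6 m[φ1→ice] = [T, T, T]
r6 m[φ1→wet] = [T, F, F]
r6 m[φ2→slip] = [T, T, F]
r6 m[φ2→wet] = [T, T, T]
r6 m[φ3→ice] = [T, T, F]
r6 m[φ3→sun] = [T, F, T]
r6 m[φ4→sun] = [T, T, F]
r6 m[φ4→wet] = [T, F, T]
r6 m[φ5→ice] = [T, F, F]
r6 m[φ5→sun] = [T, T, T]
r6 m[φ6→slip] = [F, T, T]
r6 m[φ6→ice] = [T, T, F]
r6 m[φ7→rain] = [T, T, F]
r6 m[φ7→wet] = [T, F, T]
r6 m[rain→φ0] = [T, T, F]
r6 m[rain→φ7] = [T, T, T]
r6 m[slip→φ2] = [F, T, T]
r6 m[slip→φ6] = [T, T, F]
r6 m[ice→φ0] = [T, F, F]
r6 m[ice→φ1] = [T, F, F]
r6 m[ice→φ3] = [T, F, F]
r6 m[ice→φ5] = [T, T, F]
r6 m[ice→φ6] = [T, F, F]
r6 m[sun→φ3] = [T, T, F]
r6 m[sun→φ4] = [T, F, T]
r6 m[sun→φ5] = [T, F, F]
r6 m[wet→φ1] = [T, F, T]
r6 m[wet→φ2] = [T, F, F]
r6 m[wet→φ4] = [T, F, F]
r6 m[wet→φ7] = [T, F, F]
r7 m[φ0→rain] = [T, T, T]
r7 m[φ0→ice] = [T, T, T]
r7 m[φ1→ice] = [T, T, T]
r7 m[φ1→wet] = [T, F, F]
r7 m[φ2→slip] = [T, T, F]
r7 m[φ2→wet] = [T, T, T]
r7 m[φ3→ice] = [T, T, F]
r7 m[φ3→sun] = [T, F, T]
r7 m[φ4→sun] = [T, T, F]
r7 m[φ4→wet] = [T, F, T]
r7 m[φ5→ice] = [T, F, F]
r7 m[φ5→sun] = [T, T, T]
r7 m[φ6→slip] = [F, T, T]
r7 m[φ6→ice] = [T, T, F]
r7 m[φ7→rain] = [T, T, F]
r7 m[φ7→wet] = [T, F, T]
r7 m[rain→φ0] = [T, T, F]
r7 m[rain→φ7] = [T, T, T]
r7 m[slip→φ2] = [F, T, T]
r7 m[slip→φ6] = [T, T, F]
r7 m[ice→φ0] = [T, F, F]
r7 m[ice→φ1] = [T, F, F]
r7 m[ice→φ3] = [T, F, F]
r7 m[ice→φ5] = [T, T, F]
r7 m[ice→φ6] = [T, F, F]
r7 m[sun→φ3] = [T, T, F]
r7 m[sun→φ4] = [T, F, T]
r7 m[sun→φ5] = [T, F, F]
r7 m[wet→φ1] = [T, F, T]
r7 m[wet→φ2] = [T, F, F]
r7 m[wet→φ4] = [T, F, F]
r7 m[wet→φ7] = [T, F, F]
fixed point reached at round 7
messages reach a fixed point at round 7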